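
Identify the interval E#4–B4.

diminished fifth

The letter names run E→B, a span of 4 letter steps, so the interval is some kind of fifth.
E# to B is 6 semitones. A perfect fifth is 7, so 6 makes it diminished.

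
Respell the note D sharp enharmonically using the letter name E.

D# is pitch class 3. The letter E alone is pitch class 4.
To reach pitch class 3 from E requires an offset of -1 semitone, i.e. flat: Eb.

Eb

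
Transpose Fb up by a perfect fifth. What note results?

Cb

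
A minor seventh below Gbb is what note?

Abb

A seventh below G lands on the letter A.
A minor seventh spans 10 semitones, so Gbb moves to pitch class 7. On the letter A that is Abb.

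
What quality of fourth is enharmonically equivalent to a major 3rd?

A major third spans 4 semitones.
A fourth spanning 4 semitones is diminished (the perfect fourth is 5).

diminished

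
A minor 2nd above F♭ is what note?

F up a major second is G, so the target letter is G.
From Fb, a minor second is 1 semitone up: Gbb.

Gbb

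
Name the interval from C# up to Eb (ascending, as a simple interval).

diminished third

Counting letters C–D–E gives a third.
C#→Eb = 2 semitones, 2 narrower than the major third (4), so diminished.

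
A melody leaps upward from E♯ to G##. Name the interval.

major third

The letter names run E→G, a span of 2 letter steps, so the interval is some kind of third.
E# to G## is 4 semitones. A major third is 4, so 4 makes it major.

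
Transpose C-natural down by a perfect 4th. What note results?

C down a perfect fourth is G, so the target letter is G.
From C, a perfect fourth is 5 semitones down: G.

G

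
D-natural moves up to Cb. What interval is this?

The letter names run D→C, a span of 6 letter steps, so the interval is some kind of seventh.
D to Cb is 9 semitones. A major seventh is 11, so 9 makes it diminished.

diminished seventh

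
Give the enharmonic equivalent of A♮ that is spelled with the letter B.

A is pitch class 9. The letter B alone is pitch class 11.
To reach pitch class 9 from B requires an offset of -2 semitones, i.e. double flat: Bbb.

Bbb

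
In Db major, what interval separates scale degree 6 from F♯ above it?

Scale degree 6 of Db major is Bb.
Bb up to F#: letters B→F make it a fifth; 8 semitones makes it augmented.

augmented fifth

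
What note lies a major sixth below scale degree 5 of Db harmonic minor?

Scale degree 5 of Db harmonic minor is Ab.
A major sixth (9 semitones) below Ab lands on the letter C, giving Cb.

Cb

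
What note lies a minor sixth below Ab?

C

A down a major sixth is C, so the target letter is C.
From Ab, a minor sixth is 8 semitones down: C.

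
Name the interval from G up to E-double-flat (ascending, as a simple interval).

diminished sixth

Counting letters G–A–B–C–D–E gives a sixth.
G→Ebb = 7 semitones, 2 narrower than the major sixth (9), so diminished.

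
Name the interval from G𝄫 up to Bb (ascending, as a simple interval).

Counting letters G–A–B gives a third.
Gbb→Bb = 5 semitones, 1 wider than the major third (4), so augmented.

augmented third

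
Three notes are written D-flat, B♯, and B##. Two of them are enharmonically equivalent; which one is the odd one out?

In 12-tone equal temperament, enharmonic equivalents share a pitch class. Db is pitch class 1; B# is pitch class 0; B## is pitch class 1.
Db and B## share pitch class 1, while B# is pitch class 0.

B#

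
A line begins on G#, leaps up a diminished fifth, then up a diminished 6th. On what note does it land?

Bbb

A diminished fifth up from G# is D (letter D, 6 semitones up).
A diminished sixth up from D is Bbb (letter B, 7 semitones up).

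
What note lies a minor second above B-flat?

A second above B lands on the letter C.
A minor second spans 1 semitone, so Bb moves to pitch class 11. On the letter C that is Cb.

Cb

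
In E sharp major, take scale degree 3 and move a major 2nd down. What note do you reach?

F##

Scale degree 3 of E# major is G##.
A major second (2 semitones) below G## lands on the letter F, giving F##.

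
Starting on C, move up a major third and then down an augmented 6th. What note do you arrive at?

A major third up from C is E (letter E, 4 semitones up).
An augmented sixth down from E is Gb (letter G, 10 semitones down).

Gb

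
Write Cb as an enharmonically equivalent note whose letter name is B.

B

Cb is pitch class 11. The letter B alone is pitch class 11.
Pitch class 11 on B needs no accidental: B.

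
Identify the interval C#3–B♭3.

Counting letters C–D–E–F–G–A–B gives a seventh.
C#→Bb = 9 semitones, 2 narrower than the major seventh (11), so diminished.

diminished seventh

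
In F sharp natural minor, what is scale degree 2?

G#

Degree 2 takes the letter 1 step above F, which is G.
In natural minor, degree 2 sits 2 semitones above the tonic. F# + 2 semitones is pitch class 8, spelled on G as G#.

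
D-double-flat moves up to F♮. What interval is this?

augmented third

Counting letters D–E–F gives a third.
Dbb→F = 5 semitones, 1 wider than the major third (4), so augmented.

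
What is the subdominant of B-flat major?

Degree 4 takes the letter 3 steps above B, which is E.
In major, degree 4 sits 5 semitones above the tonic. Bb + 5 semitones is pitch class 3, spelled on E as Eb.

Eb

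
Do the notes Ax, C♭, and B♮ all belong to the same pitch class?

A## = pitch class 11 and Cb = pitch class 11 and B = pitch class 11 — the same pitch class, so they are enharmonic equivalents.

Yes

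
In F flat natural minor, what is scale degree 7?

The Fb natural minor scale runs Fb Gb Abb Bbb Cb Dbb Ebb.
Degree 7 is Ebb.

Ebb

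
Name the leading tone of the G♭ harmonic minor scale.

The Gb harmonic minor scale runs Gb Ab Bbb Cb Db Ebb F.
Degree 7 is F.

F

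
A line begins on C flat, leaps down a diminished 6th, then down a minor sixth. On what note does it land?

G#

A diminished sixth down from Cb is E (letter E, 7 semitones down).
A minor sixth down from E is G# (letter G, 8 semitones down).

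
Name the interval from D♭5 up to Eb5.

major second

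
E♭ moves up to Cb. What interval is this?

minor sixth

Counting letters E–F–G–A–B–C gives a sixth.
Eb→Cb = 8 semitones, 1 narrower than the major sixth (9), so minor.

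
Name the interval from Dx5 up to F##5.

The letter names run D→F, a span of 2 letter steps, so the interval is some kind of third.
D## to F## is 3 semitones. A major third is 4, so 3 makes it minor.

minor third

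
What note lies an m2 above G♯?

A

A second above G lands on the letter A.
A minor second spans 1 semitone, so G# moves to pitch class 9. On the letter A that is A.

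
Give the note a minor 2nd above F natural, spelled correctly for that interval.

Gb

A second above F lands on the letter G.
A minor second spans 1 semitone, so F moves to pitch class 6. On the letter G that is Gb.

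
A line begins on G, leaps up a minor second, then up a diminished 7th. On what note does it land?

Gbb

A minor second up from G is Ab (letter A, 1 semitone up).
A diminished seventh up from Ab is Gbb (letter G, 9 semitones up).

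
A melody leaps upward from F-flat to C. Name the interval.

augmented fifth

Counting letters F–G–A–B–C gives a fifth.
Fb→C = 8 semitones, 1 wider than the perfect fifth (7), so augmented.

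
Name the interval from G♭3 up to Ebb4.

minor sixth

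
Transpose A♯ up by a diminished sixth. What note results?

F

A sixth above A lands on the letter F.
A diminished sixth spans 7 semitones, so A# moves to pitch class 5. On the letter F that is F.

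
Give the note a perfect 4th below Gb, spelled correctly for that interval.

Db

A fourth below G lands on the letter D.
A perfect fourth spans 5 semitones, so Gb moves to pitch class 1. On the letter D that is Db.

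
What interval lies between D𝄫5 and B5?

The letter names run D→B, a span of 5 letter steps, so the interval is some kind of sixth.
Dbb to B is 11 semitones. A major sixth is 9, so 11 makes it doubly augmented.

doubly augmented sixth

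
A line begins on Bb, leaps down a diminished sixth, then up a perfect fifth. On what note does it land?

A#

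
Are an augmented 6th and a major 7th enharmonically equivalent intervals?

An augmented sixth spans 10 semitones; a major seventh spans 11.
The spans differ, so they are not enharmonic equivalents.

No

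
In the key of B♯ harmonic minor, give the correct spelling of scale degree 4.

Degree 4 takes the letter 3 steps above B, which is E.
In harmonic minor, degree 4 sits 5 semitones above the tonic. B# + 5 semitones is pitch class 5, spelled on E as E#.

E#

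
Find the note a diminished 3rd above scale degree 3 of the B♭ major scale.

Fb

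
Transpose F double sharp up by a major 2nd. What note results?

G##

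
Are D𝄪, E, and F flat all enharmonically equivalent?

Yes

D## is pitch class 4; E is pitch class 4; Fb is pitch class 4.
All spellings map to pitch class 4, so they are enharmonically equivalent.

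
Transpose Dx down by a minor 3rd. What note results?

D down a major third is Bb, so the target letter is B.
From D##, a minor third is 3 semitones down: B##.

B##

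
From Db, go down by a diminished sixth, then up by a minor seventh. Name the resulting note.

E

A diminished sixth down from Db is F# (letter F, 7 semitones down).
A minor seventh up from F# is E (letter E, 10 semitones up).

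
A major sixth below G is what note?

Bb

A sixth below G lands on the letter B.
A major sixth spans 9 semitones, so G moves to pitch class 10. On the letter B that is Bb.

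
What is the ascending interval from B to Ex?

doubly augmented fourth

The letter names run B→E, a span of 3 letter steps, so the interval is some kind of fourth.
B to E## is 7 semitones. A perfect fourth is 5, so 7 makes it doubly augmented.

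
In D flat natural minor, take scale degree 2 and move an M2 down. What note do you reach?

Scale degree 2 of Db natural minor is Eb.
A major second (2 semitones) below Eb lands on the letter D, giving Db.

Db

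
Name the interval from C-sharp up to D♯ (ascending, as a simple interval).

major second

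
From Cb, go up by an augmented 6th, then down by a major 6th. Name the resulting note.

An augmented sixth up from Cb is A (letter A, 10 semitones up).
A major sixth down from A is C (letter C, 9 semitones down).

C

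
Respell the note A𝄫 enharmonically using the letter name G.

G

Plain G sits at the same pitch as Abb, so on the letter G the same pitch needs a natural: G.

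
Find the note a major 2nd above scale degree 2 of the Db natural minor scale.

Scale degree 2 of Db natural minor is Eb.
A major second (2 semitones) above Eb lands on the letter F, giving F.

F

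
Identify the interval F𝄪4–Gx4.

Counting letters F–G gives a second.
F##→G## = 2 semitones, exactly the major second.

major second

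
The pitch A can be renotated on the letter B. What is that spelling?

Plain B sits 2 semitones above A, so on the letter B the same pitch needs a double flat: Bbb.

Bbb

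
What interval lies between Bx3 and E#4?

diminished fourth

The letter names run B→E, a span of 3 letter steps, so the interval is some kind of fourth.
B## to E# is 4 semitones. A perfect fourth is 5, so 4 makes it diminished.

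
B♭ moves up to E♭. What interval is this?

perfect fourth

The letter names run B→E, a span of 3 letter steps, so the interval is some kind of fourth.
Bb to Eb is 5 semitones. A perfect fourth is 5, so 5 makes it perfect.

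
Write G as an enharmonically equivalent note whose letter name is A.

Plain A sits 2 semitones above G, so on the letter A the same pitch needs a double flat: Abb.

Abb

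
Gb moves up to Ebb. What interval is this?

minor sixth

The letter names run G→E, a span of 5 letter steps, so the interval is some kind of sixth.
Gb to Ebb is 8 semitones. A major sixth is 9, so 8 makes it minor.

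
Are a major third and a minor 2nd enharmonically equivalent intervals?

A major third spans 4 semitones; a minor second spans 1.
The spans differ, so they are not enharmonic equivalents.

No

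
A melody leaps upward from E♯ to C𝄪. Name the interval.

major sixth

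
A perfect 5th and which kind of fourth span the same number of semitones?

doubly augmented

A perfect fifth spans 7 semitones.
A fourth spanning 7 semitones is doubly augmented (the perfect fourth is 5).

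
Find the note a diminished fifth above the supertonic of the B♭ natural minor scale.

Gb

The supertonic of Bb natural minor is C.
A diminished fifth (6 semitones) above C lands on the letter G, giving Gb.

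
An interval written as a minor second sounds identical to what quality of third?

doubly diminished

A minor second spans 1 semitone.
A third spanning 1 semitone is doubly diminished (the major third is 4).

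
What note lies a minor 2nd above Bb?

Cb

A second above B lands on the letter C.
A minor second spans 1 semitone, so Bb moves to pitch class 11. On the letter C that is Cb.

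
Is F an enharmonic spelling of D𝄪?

F is pitch class 5; D## is pitch class 4.
The pitch classes differ (5 vs. 4), so they are not enharmonic equivalents.

No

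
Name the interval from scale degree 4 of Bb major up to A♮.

augmented fourth

Scale degree 4 of Bb major is Eb.
Eb up to A: letters E→A make it a fourth; 6 semitones makes it augmented.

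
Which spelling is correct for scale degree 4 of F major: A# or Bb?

Each scale degree takes a distinct letter name. Degree 4 of a scale on F must use the letter B.
Bb and A# are enharmonically the same pitch, but only Bb uses the letter B, so it is the correct spelling here.

Bb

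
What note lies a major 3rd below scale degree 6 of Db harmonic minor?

Scale degree 6 of Db harmonic minor is Bbb.
A major third (4 semitones) below Bbb lands on the letter G, giving Gbb.

Gbb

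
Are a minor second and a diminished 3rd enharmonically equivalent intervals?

A minor second spans 1 semitone; a diminished third spans 2.
The spans differ, so they are not enharmonic equivalents.

No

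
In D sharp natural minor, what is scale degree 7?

Degree 7 takes the letter 6 steps above D, which is C.
In natural minor, degree 7 sits 10 semitones above the tonic. D# + 10 semitones is pitch class 1, spelled on C as C#.

C#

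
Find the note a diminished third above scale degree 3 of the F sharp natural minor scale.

Cb

Scale degree 3 of F# natural minor is A.
A diminished third (2 semitones) above A lands on the letter C, giving Cb.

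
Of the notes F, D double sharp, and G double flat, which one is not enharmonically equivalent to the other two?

In 12-tone equal temperament, enharmonic equivalents share a pitch class. F is pitch class 5; D## is pitch class 4; Gbb is pitch class 5.
F and Gbb share pitch class 5, while D## is pitch class 4.

D##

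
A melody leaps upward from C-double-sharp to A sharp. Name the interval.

minor sixth

The letter names run C→A, a span of 5 letter steps, so the interval is some kind of sixth.
C## to A# is 8 semitones. A major sixth is 9, so 8 makes it minor.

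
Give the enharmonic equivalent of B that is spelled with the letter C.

B is pitch class 11. The letter C alone is pitch class 0.
To reach pitch class 11 from C requires an offset of -1 semitone, i.e. flat: Cb.

Cb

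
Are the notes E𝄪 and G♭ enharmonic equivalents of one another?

Yes

E## is pitch class 6; Gb is pitch class 6.
All spellings map to pitch class 6, so they are enharmonically equivalent.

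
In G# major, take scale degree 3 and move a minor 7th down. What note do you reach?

C##

Scale degree 3 of G# major is B#.
A minor seventh (10 semitones) below B# lands on the letter C, giving C##.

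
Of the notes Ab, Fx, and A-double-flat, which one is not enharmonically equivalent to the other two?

In 12-tone equal temperament, enharmonic equivalents share a pitch class. Ab is pitch class 8; F## is pitch class 7; Abb is pitch class 7.
F## and Abb share pitch class 7, while Ab is pitch class 8.

Ab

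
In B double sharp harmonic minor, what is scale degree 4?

E##

Degree 4 takes the letter 3 steps above B, which is E.
In harmonic minor, degree 4 sits 5 semitones above the tonic. B## + 5 semitones is pitch class 6, spelled on E as E##.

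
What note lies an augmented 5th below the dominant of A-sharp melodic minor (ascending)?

The dominant of A# melodic minor (ascending) is E#.
An augmented fifth (8 semitones) below E# lands on the letter A, giving A.

A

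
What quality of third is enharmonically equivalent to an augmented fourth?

doubly augmented

An augmented fourth spans 6 semitones.
A third spanning 6 semitones is doubly augmented (the major third is 4).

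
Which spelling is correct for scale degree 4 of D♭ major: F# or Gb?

Gb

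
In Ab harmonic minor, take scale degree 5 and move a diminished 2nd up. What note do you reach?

Scale degree 5 of Ab harmonic minor is Eb.
A diminished second (0 semitones) above Eb lands on the letter F, giving Fbb.

Fbb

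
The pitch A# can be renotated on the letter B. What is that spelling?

Bb

Plain B sits 1 semitone above A#, so on the letter B the same pitch needs a flat: Bb.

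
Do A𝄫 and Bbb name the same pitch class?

No

Two spellings are enharmonically equivalent only if they share a pitch class.
Here Abb → 7, Bbb → 9; 7 ≠ 9, so they are not.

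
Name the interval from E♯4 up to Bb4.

doubly diminished fifth

Counting letters E–F–G–A–B gives a fifth.
E#→Bb = 5 semitones, 2 narrower than the perfect fifth (7), so doubly diminished.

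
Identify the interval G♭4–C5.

The letter names run G→C, a span of 3 letter steps, so the interval is some kind of fourth.
Gb to C is 6 semitones. A perfect fourth is 5, so 6 makes it augmented.

augmented fourth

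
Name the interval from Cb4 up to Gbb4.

The letter names run C→G, a span of 4 letter steps, so the interval is some kind of fifth.
Cb to Gbb is 6 semitones. A perfect fifth is 7, so 6 makes it diminished.

diminished fifth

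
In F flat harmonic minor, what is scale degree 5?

The Fb harmonic minor scale runs Fb Gb Abb Bbb Cb Dbb Eb.
Degree 5 is Cb.

Cb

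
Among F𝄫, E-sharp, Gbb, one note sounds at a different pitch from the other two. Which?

Fbb

In 12-tone equal temperament, enharmonic equivalents share a pitch class. Fbb is pitch class 3; E# is pitch class 5; Gbb is pitch class 5.
E# and Gbb share pitch class 5, while Fbb is pitch class 3.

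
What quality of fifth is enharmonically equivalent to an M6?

doubly augmented

A major sixth spans 9 semitones.
A fifth spanning 9 semitones is doubly augmented (the perfect fifth is 7).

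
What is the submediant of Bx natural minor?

G##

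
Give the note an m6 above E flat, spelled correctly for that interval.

E up a major sixth is C#, so the target letter is C.
From Eb, a minor sixth is 8 semitones up: Cb.

Cb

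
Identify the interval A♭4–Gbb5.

diminished seventh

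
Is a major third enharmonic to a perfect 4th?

No

A major third spans 4 semitones; a perfect fourth spans 5.
The spans differ, so they are not enharmonic equivalents.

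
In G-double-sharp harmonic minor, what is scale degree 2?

A##

Degree 2 takes the letter 1 step above G, which is A.
In harmonic minor, degree 2 sits 2 semitones above the tonic. G## + 2 semitones is pitch class 11, spelled on A as A##.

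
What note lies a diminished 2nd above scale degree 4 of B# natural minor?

Scale degree 4 of B# natural minor is E#.
A diminished second (0 semitones) above E# lands on the letter F, giving F.

F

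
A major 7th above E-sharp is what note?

D##

E up a major seventh is D#, so the target letter is D.
From E#, a major seventh is 11 semitones up: D##.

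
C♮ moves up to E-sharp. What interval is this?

The letter names run C→E, a span of 2 letter steps, so the interval is some kind of third.
C to E# is 5 semitones. A major third is 4, so 5 makes it augmented.

augmented third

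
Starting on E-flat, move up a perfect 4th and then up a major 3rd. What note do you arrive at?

C

A perfect fourth up from Eb is Ab (letter A, 5 semitones up).
A major third up from Ab is C (letter C, 4 semitones up).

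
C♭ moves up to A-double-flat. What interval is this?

minor sixth

Counting letters C–D–E–F–G–A gives a sixth.
Cb→Abb = 8 semitones, 1 narrower than the major sixth (9), so minor.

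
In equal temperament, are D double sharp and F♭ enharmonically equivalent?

Yes

D## is pitch class 4; Fb is pitch class 4.
All spellings map to pitch class 4, so they are enharmonically equivalent.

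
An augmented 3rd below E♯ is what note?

E down a major third is C, so the target letter is C.
From E#, an augmented third is 5 semitones down: C.

C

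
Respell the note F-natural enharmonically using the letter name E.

F is pitch class 5. The letter E alone is pitch class 4.
To reach pitch class 5 from E requires an offset of +1 semitone, i.e. sharp: E#.

E#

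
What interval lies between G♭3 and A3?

augmented second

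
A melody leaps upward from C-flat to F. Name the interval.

augmented fourth

Counting letters C–D–E–F gives a fourth.
Cb→F = 6 semitones, 1 wider than the perfect fourth (5), so augmented.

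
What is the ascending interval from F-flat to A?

augmented third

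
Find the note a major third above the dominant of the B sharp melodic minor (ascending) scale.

The dominant of B# melodic minor (ascending) is F##.
A major third (4 semitones) above F## lands on the letter A, giving A##.

A##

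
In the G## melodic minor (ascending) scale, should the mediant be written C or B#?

B#

Each scale degree takes a distinct letter name. Degree 3 of a scale on G must use the letter B.
B# and C are enharmonically the same pitch, but only B# uses the letter B, so it is the correct spelling here.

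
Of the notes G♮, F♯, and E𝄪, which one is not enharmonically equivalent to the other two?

G

In 12-tone equal temperament, enharmonic equivalents share a pitch class. G is pitch class 7; F# is pitch class 6; E## is pitch class 6.
F# and E## share pitch class 6, while G is pitch class 7.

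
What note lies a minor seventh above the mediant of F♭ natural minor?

Gbb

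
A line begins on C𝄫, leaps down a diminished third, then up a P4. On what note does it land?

A diminished third down from Cbb is Ab (letter A, 2 semitones down).
A perfect fourth up from Ab is Db (letter D, 5 semitones up).

Db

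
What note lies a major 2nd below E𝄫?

Dbb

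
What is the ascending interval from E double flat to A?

The letter names run E→A, a span of 3 letter steps, so the interval is some kind of fourth.
Ebb to A is 7 semitones. A perfect fourth is 5, so 7 makes it doubly augmented.

doubly augmented fourth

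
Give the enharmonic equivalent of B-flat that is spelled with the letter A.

Bb is pitch class 10. The letter A alone is pitch class 9.
To reach pitch class 10 from A requires an offset of +1 semitone, i.e. sharp: A#.

A#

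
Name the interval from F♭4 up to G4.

augmented second

Counting letters F–G gives a second.
Fb→G = 3 semitones, 1 wider than the major second (2), so augmented.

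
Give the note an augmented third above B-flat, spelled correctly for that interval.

D#

B up a major third is D#, so the target letter is D.
From Bb, an augmented third is 5 semitones up: D#.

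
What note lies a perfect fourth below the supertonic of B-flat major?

G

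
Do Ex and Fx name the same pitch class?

No

E## is pitch class 6; F## is pitch class 7.
The pitch classes differ (6 vs. 7), so they are not enharmonic equivalents.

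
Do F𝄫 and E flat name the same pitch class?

Fbb = pitch class 3 and Eb = pitch class 3 — the same pitch class, so they are enharmonic equivalents.

Yes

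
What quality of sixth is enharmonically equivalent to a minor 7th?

augmented

A minor seventh spans 10 semitones.
A sixth spanning 10 semitones is augmented (the major sixth is 9).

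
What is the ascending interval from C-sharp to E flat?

diminished third

The letter names run C→E, a span of 2 letter steps, so the interval is some kind of third.
C# to Eb is 2 semitones. A major third is 4, so 2 makes it diminished.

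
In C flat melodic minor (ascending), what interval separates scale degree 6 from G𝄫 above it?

Scale degree 6 of Cb melodic minor (ascending) is Ab.
Ab up to Gbb: letters A→G make it a seventh; 9 semitones makes it diminished.

diminished seventh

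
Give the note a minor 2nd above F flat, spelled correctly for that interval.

Gbb

A second above F lands on the letter G.
A minor second spans 1 semitone, so Fb moves to pitch class 5. On the letter G that is Gbb.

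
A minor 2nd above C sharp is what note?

A second above C lands on the letter D.
A minor second spans 1 semitone, so C# moves to pitch class 2. On the letter D that is D.

D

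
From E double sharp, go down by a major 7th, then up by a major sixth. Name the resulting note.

A major seventh down from E## is F## (letter F, 11 semitones down).
A major sixth up from F## is D## (letter D, 9 semitones up).

D##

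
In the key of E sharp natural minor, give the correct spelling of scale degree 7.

D#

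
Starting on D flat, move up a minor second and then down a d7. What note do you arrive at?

A minor second up from Db is Ebb (letter E, 1 semitone up).
A diminished seventh down from Ebb is F (letter F, 9 semitones down).

F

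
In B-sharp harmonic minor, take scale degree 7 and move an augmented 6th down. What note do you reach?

C#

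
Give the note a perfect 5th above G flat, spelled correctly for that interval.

G up a perfect fifth is D, so the target letter is D.
From Gb, a perfect fifth is 7 semitones up: Db.

Db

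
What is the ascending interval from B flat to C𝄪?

The letter names run B→C, a span of 1 letter step, so the interval is some kind of second.
Bb to C## is 4 semitones. A major second is 2, so 4 makes it doubly augmented.

doubly augmented second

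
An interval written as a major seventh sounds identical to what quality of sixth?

doubly augmented

A major seventh spans 11 semitones.
A sixth spanning 11 semitones is doubly augmented (the major sixth is 9).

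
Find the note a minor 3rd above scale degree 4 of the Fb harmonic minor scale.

Scale degree 4 of Fb harmonic minor is Bbb.
A minor third (3 semitones) above Bbb lands on the letter D, giving Dbb.

Dbb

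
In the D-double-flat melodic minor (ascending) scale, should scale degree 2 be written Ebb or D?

Ebb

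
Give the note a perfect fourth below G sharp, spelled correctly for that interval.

A fourth below G lands on the letter D.
A perfect fourth spans 5 semitones, so G# moves to pitch class 3. On the letter D that is D#.

D#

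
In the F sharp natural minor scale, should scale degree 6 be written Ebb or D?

D

Each scale degree takes a distinct letter name. Degree 6 of a scale on F must use the letter D.
D and Ebb are enharmonically the same pitch, but only D uses the letter D, so it is the correct spelling here.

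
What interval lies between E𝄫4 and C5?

augmented sixth

The letter names run E→C, a span of 5 letter steps, so the interval is some kind of sixth.
Ebb to C is 10 semitones. A major sixth is 9, so 10 makes it augmented.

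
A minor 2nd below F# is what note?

A second below F lands on the letter E.
A minor second spans 1 semitone, so F# moves to pitch class 5. On the letter E that is E#.

E#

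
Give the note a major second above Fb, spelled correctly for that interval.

A second above F lands on the letter G.
A major second spans 2 semitones, so Fb moves to pitch class 6. On the letter G that is Gb.

Gb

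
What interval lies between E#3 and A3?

diminished fourth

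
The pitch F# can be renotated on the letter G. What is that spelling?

Plain G sits 1 semitone above F#, so on the letter G the same pitch needs a flat: Gb.

Gb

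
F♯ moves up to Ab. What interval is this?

Counting letters F–G–A gives a third.
F#→Ab = 2 semitones, 2 narrower than the major third (4), so diminished.

diminished third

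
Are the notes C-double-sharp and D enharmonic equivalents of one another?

Yes

C## = pitch class 2 and D = pitch class 2 — the same pitch class, so they are enharmonic equivalents.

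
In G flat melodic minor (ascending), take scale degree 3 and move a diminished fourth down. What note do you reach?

F

Scale degree 3 of Gb melodic minor (ascending) is Bbb.
A diminished fourth (4 semitones) below Bbb lands on the letter F, giving F.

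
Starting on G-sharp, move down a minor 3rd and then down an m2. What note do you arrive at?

D##

A minor third down from G# is E# (letter E, 3 semitones down).
A minor second down from E# is D## (letter D, 1 semitone down).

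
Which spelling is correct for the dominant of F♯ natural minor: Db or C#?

C#

Each scale degree takes a distinct letter name. Degree 5 of a scale on F must use the letter C.
C# and Db are enharmonically the same pitch, but only C# uses the letter C, so it is the correct spelling here.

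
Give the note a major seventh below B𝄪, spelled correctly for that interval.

C##

B down a major seventh is C, so the target letter is C.
From B##, a major seventh is 11 semitones down: C##.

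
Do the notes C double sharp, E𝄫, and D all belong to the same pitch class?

Yes

C## = pitch class 2 and Ebb = pitch class 2 and D = pitch class 2 — the same pitch class, so they are enharmonic equivalents.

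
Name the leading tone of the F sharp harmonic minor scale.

The F# harmonic minor scale runs F# G# A B C# D E#.
Degree 7 is E#.

E#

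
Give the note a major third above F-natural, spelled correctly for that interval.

A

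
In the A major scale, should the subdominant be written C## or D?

D

Each scale degree takes a distinct letter name. Degree 4 of a scale on A must use the letter D.
D and C## are enharmonically the same pitch, but only D uses the letter D, so it is the correct spelling here.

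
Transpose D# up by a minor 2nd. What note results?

A second above D lands on the letter E.
A minor second spans 1 semitone, so D# moves to pitch class 4. On the letter E that is E.

E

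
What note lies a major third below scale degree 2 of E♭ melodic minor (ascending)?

Db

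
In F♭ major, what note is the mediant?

The Fb major scale runs Fb Gb Ab Bbb Cb Db Eb.
Degree 3 is Ab.

Ab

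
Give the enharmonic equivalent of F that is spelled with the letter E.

E#

F is pitch class 5. The letter E alone is pitch class 4.
To reach pitch class 5 from E requires an offset of +1 semitone, i.e. sharp: E#.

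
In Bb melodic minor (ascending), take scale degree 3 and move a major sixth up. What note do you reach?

Scale degree 3 of Bb melodic minor (ascending) is Db.
A major sixth (9 semitones) above Db lands on the letter B, giving Bb.

Bb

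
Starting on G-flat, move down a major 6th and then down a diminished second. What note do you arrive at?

A major sixth down from Gb is Bbb (letter B, 9 semitones down).
A diminished second down from Bbb is A (letter A, 0 semitones down).

A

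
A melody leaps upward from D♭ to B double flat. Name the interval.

minor sixth

The letter names run D→B, a span of 5 letter steps, so the interval is some kind of sixth.
Db to Bbb is 8 semitones. A major sixth is 9, so 8 makes it minor.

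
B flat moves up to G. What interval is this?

The letter names run B→G, a span of 5 letter steps, so the interval is some kind of sixth.
Bb to G is 9 semitones. A major sixth is 9, so 9 makes it major.

major sixth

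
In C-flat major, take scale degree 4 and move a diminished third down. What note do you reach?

D

Scale degree 4 of Cb major is Fb.
A diminished third (2 semitones) below Fb lands on the letter D, giving D.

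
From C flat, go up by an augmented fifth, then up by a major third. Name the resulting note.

B

An augmented fifth up from Cb is G (letter G, 8 semitones up).
A major third up from G is B (letter B, 4 semitones up).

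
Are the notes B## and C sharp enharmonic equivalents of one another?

Yes

B## is pitch class 1; C# is pitch class 1.
All spellings map to pitch class 1, so they are enharmonically equivalent.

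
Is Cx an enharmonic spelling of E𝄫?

C## = pitch class 2 and Ebb = pitch class 2 — the same pitch class, so they are enharmonic equivalents.

Yes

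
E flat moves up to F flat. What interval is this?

Counting letters E–F gives a second.
Eb→Fb = 1 semitone, 1 narrower than the major second (2), so minor.

minor second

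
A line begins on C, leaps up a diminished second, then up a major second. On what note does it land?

Ebb

A diminished second up from C is Dbb (letter D, 0 semitones up).
A major second up from Dbb is Ebb (letter E, 2 semitones up).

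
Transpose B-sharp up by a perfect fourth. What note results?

E#

A fourth above B lands on the letter E.
A perfect fourth spans 5 semitones, so B# moves to pitch class 5. On the letter E that is E#.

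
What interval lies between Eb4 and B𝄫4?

diminished fifth

The letter names run E→B, a span of 4 letter steps, so the interval is some kind of fifth.
Eb to Bbb is 6 semitones. A perfect fifth is 7, so 6 makes it diminished.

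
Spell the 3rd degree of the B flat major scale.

Degree 3 takes the letter 2 steps above B, which is D.
In major, degree 3 sits 4 semitones above the tonic. Bb + 4 semitones is pitch class 2, spelled on D as D.

D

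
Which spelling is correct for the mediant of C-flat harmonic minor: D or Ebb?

Each scale degree takes a distinct letter name. Degree 3 of a scale on C must use the letter E.
Ebb and D are enharmonically the same pitch, but only Ebb uses the letter E, so it is the correct spelling here.

Ebb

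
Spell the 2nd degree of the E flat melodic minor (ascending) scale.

The Eb melodic minor (ascending) scale runs Eb F Gb Ab Bb C D.
Degree 2 is F.

F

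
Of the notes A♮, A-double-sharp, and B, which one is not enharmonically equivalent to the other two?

In 12-tone equal temperament, enharmonic equivalents share a pitch class. A is pitch class 9; A## is pitch class 11; B is pitch class 11.
A## and B share pitch class 11, while A is pitch class 9.

A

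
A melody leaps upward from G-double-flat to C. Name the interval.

doubly augmented fourth

The letter names run G→C, a span of 3 letter steps, so the interval is some kind of fourth.
Gbb to C is 7 semitones. A perfect fourth is 5, so 7 makes it doubly augmented.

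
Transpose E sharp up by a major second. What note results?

A second above E lands on the letter F.
A major second spans 2 semitones, so E# moves to pitch class 7. On the letter F that is F##.

F##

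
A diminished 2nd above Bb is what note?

B up a major second is C#, so the target letter is C.
From Bb, a diminished second is 0 semitones up: Cbb.

Cbb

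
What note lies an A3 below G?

G down a major third is Eb, so the target letter is E.
From G, an augmented third is 5 semitones down: Ebb.

Ebb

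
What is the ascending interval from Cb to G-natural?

augmented fifth

Counting letters C–D–E–F–G gives a fifth.
Cb→G = 8 semitones, 1 wider than the perfect fifth (7), so augmented.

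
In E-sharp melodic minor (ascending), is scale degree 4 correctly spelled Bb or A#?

Each scale degree takes a distinct letter name. Degree 4 of a scale on E must use the letter A.
A# and Bb are enharmonically the same pitch, but only A# uses the letter A, so it is the correct spelling here.

A#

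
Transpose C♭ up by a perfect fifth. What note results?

A fifth above C lands on the letter G.
A perfect fifth spans 7 semitones, so Cb moves to pitch class 6. On the letter G that is Gb.

Gb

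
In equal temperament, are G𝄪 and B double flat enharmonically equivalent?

G## = pitch class 9 and Bbb = pitch class 9 — the same pitch class, so they are enharmonic equivalents.

Yes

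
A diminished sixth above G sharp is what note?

Eb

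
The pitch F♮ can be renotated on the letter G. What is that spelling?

F is pitch class 5. The letter G alone is pitch class 7.
To reach pitch class 5 from G requires an offset of -2 semitones, i.e. double flat: Gbb.

Gbb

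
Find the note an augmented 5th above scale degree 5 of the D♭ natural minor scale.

E

Scale degree 5 of Db natural minor is Ab.
An augmented fifth (8 semitones) above Ab lands on the letter E, giving E.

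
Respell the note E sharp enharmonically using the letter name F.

E# is pitch class 5. The letter F alone is pitch class 5.
Pitch class 5 on F needs no accidental: F.

F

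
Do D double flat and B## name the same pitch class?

No

Two spellings are enharmonically equivalent only if they share a pitch class.
Here Dbb → 0, B## → 1; 0 ≠ 1, so they are not.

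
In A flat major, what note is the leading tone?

G

Degree 7 takes the letter 6 steps above A, which is G.
In major, degree 7 sits 11 semitones above the tonic. Ab + 11 semitones is pitch class 7, spelled on G as G.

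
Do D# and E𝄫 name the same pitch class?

No

Two spellings are enharmonically equivalent only if they share a pitch class.
Here D# → 3, Ebb → 2; 2 ≠ 3, so they are not.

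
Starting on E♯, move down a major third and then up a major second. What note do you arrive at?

A major third down from E# is C# (letter C, 4 semitones down).
A major second up from C# is D# (letter D, 2 semitones up).

D#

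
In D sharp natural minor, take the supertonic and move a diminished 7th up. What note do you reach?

D

The supertonic of D# natural minor is E#.
A diminished seventh (9 semitones) above E# lands on the letter D, giving D.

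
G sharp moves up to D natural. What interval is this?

diminished fifth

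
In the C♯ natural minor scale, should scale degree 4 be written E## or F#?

Each scale degree takes a distinct letter name. Degree 4 of a scale on C must use the letter F.
F# and E## are enharmonically the same pitch, but only F# uses the letter F, so it is the correct spelling here.

F#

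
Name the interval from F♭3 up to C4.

Counting letters F–G–A–B–C gives a fifth.
Fb→C = 8 semitones, 1 wider than the perfect fifth (7), so augmented.

augmented fifth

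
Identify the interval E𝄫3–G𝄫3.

minor third

Counting letters E–F–G gives a third.
Ebb→Gbb = 3 semitones, 1 narrower than the major third (4), so minor.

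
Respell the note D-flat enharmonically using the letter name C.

C#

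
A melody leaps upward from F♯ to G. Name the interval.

minor second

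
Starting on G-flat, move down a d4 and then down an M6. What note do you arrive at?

F

A diminished fourth down from Gb is D (letter D, 4 semitones down).
A major sixth down from D is F (letter F, 9 semitones down).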